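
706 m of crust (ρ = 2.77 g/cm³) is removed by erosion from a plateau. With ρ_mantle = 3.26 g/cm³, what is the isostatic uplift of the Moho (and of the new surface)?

600 m

Unloading: uplift u = e ρ_c/ρ_m = 706 m × 2.77/3.26 = 600 m.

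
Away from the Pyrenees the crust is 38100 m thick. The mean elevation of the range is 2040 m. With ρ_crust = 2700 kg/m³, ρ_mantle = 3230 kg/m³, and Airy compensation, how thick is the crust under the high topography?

50500 m

Root depth r = h ρ_c / (ρ_m − ρ_c) = 2040 m × 2700 / 530 = 10390 m.
Total thickness = T + h + r = 38100 m + 2040 m + 10390 m = 50500 m.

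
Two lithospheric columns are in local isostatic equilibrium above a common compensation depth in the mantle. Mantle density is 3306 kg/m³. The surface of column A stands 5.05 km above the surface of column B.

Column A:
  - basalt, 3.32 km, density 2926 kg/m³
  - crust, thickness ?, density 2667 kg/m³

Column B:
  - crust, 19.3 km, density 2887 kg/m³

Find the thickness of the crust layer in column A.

36.8 km

Take the compensation level at the base of the deeper column (depth z_c below the surface of column A) and equate Σ ρ_i t_i down to z_c; mantle fills any gap and the z_c terms cancel.
Column A: 3.32×2926 + x×2667 + (z_c − 3.32 − x)×3306
Column B: 5.05×0 + 19.3×2887 + (z_c − 5.05 − 19.3)×3306
The z_c×3306 term appears on both sides and cancels. Collect the known terms of each column as K = Σ(ρt)_known − 3306 × (depth of known layers): K_A = 9714.32 − 3306×3.32 = −1261.6; K_B = 55719.1 − 3306×(5.05 + 19.3) = −24782.
Balance: K_A − x×(3306 − 2667) = K_B, so x = (K_A − K_B)/(3306 − 2667) = 23520.4/639 = 36.8 km.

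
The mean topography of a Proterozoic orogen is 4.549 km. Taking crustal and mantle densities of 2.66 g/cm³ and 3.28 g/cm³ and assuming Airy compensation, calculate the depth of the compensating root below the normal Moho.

Balancing pressure at the compensation depth: the weight of the topography is balanced by the buoyancy of the root, ρ_c h = (ρ_m − ρ_c) r.
r = h · ρ_c / (ρ_m − ρ_c) = 4.549 km × 2.66 / (3.28 − 2.66) = 19.5 km.

19.5 km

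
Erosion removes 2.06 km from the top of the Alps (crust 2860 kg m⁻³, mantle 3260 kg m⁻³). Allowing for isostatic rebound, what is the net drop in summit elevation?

0.253 km

Rebound u = e ρ_c/ρ_m = 2.06 km × 2860/3260 = 1.807 km.
Net surface drop = e − u = 2.06 km − 1.807 km = e (ρ_m − ρ_c)/ρ_m = 0.253 km.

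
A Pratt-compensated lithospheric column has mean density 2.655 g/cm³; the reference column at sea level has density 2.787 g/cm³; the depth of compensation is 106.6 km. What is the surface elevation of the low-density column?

ρ_ref D = ρ (D + h) → h = D (ρ_ref − ρ)/ρ.
h = 106.6 km × (2.787 − 2.655)/2.655 = 5.3 km.

5.3 km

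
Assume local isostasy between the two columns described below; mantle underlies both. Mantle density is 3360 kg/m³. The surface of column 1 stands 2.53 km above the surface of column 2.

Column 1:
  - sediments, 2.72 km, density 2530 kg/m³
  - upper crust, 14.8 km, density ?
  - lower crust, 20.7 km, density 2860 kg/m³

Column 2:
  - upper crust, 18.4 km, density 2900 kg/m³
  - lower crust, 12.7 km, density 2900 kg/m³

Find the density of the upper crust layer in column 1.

2670 kg/m³

Take the compensation level at the base of the deeper column (depth z_c below the surface of column 1) and equate Σ ρ_i t_i down to z_c; mantle fills any gap and the z_c terms cancel.
Column 1: 2.72×2530 + 14.8×ρ + 20.7×2860 + (z_c − 38.22)×3360
Column 2: 2.53×0 + 18.4×2900 + 12.7×2900 + (z_c − 2.53 − 31.1)×3360
The z_c×3360 term appears on both sides and cancels. Collect the known terms of each column as K = Σ(ρt)_known − 3360 × (depth of known layers): K_1 = 66083.6 − 3360×38.22 = −62335.6; K_2 = 90190 − 3360×(2.53 + 31.1) = −22806.8.
Balance: K_1 + 14.8×ρ = K_2, so ρ = (K_2 − K_1)/14.8 = 39528.8/14.8 = 2670 kg/m³.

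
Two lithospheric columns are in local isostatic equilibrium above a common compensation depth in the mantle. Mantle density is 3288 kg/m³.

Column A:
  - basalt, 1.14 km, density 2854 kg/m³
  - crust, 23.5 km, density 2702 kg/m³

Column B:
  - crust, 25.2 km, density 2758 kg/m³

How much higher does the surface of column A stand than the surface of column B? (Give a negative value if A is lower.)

0.277 km

For any compensation level in the mantle, the mantle terms cancel and isostasy reduces to e = (Σt_A − Σt_B) − (Σ(ρt)_A − Σ(ρt)_B) / ρ_m.
Σt_A = 24.64 km; Σt_B = 25.2 km; Σ(ρt)_A = 66750.56; Σ(ρt)_B = 69501.6 (in km·kg/m³).
e = (24.64 − 25.2) − (66750.56 − 69501.6) / 3288 = 0.277 km.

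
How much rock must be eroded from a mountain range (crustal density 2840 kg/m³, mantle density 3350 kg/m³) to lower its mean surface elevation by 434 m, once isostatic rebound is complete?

Net drop Δ = e − u = e − e ρ_c/ρ_m = e (ρ_m − ρ_c)/ρ_m.
e = Δ ρ_m/(ρ_m − ρ_c) = 434 m × 3350/510 = 2850 m.

2850 m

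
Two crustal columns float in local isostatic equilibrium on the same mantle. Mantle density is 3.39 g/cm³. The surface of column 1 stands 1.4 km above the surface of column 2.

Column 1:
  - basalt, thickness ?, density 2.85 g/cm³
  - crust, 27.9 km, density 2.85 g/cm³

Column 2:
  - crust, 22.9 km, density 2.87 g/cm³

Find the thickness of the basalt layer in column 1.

2.94 km

Take the compensation level at the base of the deeper column (depth z_c below the surface of column 1) and equate Σ ρ_i t_i down to z_c; mantle fills any gap and the z_c terms cancel.
Column 1: x×2.85 + 27.9×2.85 + (z_c − 27.9 − x)×3.39
Column 2: 1.4×0 + 22.9×2.87 + (z_c − 1.4 − 22.9)×3.39
The z_c×3.39 term appears on both sides and cancels. Collect the known terms of each column as K = Σ(ρt)_known − 3.39 × (depth of known layers): K_1 = 79.515 − 3.39×27.9 = −15.066; K_2 = 65.723 − 3.39×(1.4 + 22.9) = −16.654.
Balance: K_1 − x×(3.39 − 2.85) = K_2, so x = (K_1 − K_2)/(3.39 − 2.85) = 1.588/0.54 = 2.94 km.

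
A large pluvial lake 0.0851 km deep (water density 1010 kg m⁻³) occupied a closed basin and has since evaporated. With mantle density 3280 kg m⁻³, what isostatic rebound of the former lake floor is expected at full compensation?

u = d ρ_w/ρ_m = 0.0851 km × 1010/3280 = 0.0262 km.

0.0262 km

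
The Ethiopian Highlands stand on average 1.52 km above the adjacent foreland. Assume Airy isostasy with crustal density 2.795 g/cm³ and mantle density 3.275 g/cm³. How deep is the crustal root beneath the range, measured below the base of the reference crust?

8.85 km

Equating mass per unit area of the two columns: the weight of the topography is balanced by the buoyancy of the root, ρ_c h = (ρ_m − ρ_c) r.
r = h · ρ_c / (ρ_m − ρ_c) = 1.52 km × 2.795 / (3.275 − 2.795) = 8.85 km.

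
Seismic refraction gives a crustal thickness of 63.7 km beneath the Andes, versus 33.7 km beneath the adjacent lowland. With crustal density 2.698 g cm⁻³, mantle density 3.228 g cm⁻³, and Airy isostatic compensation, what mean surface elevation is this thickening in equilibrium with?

Excess crust Δ = 63.7 km − 33.7 km = 30 km, split between elevation h and root r with h + r = Δ.
Airy balance ρ_c h = (ρ_m − ρ_c) r gives r = h ρ_c/(ρ_m − ρ_c), so h (1 + ρ_c/(ρ_m − ρ_c)) = Δ, i.e. h = Δ (ρ_m − ρ_c)/ρ_m.
h = 30 km × 0.53/3.228 = 4.93 km.

4.93 km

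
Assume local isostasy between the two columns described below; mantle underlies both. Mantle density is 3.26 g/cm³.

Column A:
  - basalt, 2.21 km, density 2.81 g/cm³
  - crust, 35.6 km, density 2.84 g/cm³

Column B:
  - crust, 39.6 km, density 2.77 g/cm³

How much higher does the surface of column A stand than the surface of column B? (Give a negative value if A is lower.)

For any compensation level in the mantle, the mantle terms cancel and isostasy reduces to e = (Σt_A − Σt_B) − (Σ(ρt)_A − Σ(ρt)_B) / ρ_m.
Σt_A = 37.81 km; Σt_B = 39.6 km; Σ(ρt)_A = 107.3141; Σ(ρt)_B = 109.692 (in km·g/cm³).
e = (37.81 − 39.6) − (107.3141 − 109.692) / 3.26 = −1.06 km.

−1.06 km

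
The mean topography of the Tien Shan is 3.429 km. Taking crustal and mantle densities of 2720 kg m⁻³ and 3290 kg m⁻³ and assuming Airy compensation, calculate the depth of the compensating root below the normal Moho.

For local isostatic compensation: the weight of the topography is balanced by the buoyancy of the root, ρ_c h = (ρ_m − ρ_c) r.
r = h · ρ_c / (ρ_m − ρ_c) = 3.429 km × 2720 / (3290 − 2720) = 16.4 km.

16.4 km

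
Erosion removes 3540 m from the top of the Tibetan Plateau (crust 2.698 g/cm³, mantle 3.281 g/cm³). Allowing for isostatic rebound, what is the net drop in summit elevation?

629 m

Rebound u = e ρ_c/ρ_m = 3540 m × 2.698/3.281 = 2911 m.
Net surface drop = e − u = 3540 m − 2911 m = e (ρ_m − ρ_c)/ρ_m = 629 m.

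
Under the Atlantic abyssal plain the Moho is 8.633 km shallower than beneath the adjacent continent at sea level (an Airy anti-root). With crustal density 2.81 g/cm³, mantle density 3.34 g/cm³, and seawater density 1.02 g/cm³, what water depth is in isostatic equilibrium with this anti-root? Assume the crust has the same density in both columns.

2.56 km

Replacing a thickness d of crust by seawater at the top must be balanced by replacing crust with mantle at the base: d (ρ_c − ρ_w) = a (ρ_m − ρ_c).
d = a (ρ_m − ρ_c)/(ρ_c − ρ_w) = 8.633 km × 0.53/1.79 = 2.56 km.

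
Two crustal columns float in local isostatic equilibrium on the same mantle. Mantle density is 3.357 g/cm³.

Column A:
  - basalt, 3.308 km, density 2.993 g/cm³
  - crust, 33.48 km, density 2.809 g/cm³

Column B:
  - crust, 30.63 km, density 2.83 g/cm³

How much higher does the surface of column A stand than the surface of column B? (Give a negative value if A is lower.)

For any compensation level in the mantle, the mantle terms cancel and isostasy reduces to e = (Σt_A − Σt_B) − (Σ(ρt)_A − Σ(ρt)_B) / ρ_m.
Σt_A = 36.788 km; Σt_B = 30.63 km; Σ(ρt)_A = 103.946164; Σ(ρt)_B = 86.6829 (in km·g/cm³).
e = (36.788 − 30.63) − (103.946164 − 86.6829) / 3.357 = 1.02 km.

1.02 km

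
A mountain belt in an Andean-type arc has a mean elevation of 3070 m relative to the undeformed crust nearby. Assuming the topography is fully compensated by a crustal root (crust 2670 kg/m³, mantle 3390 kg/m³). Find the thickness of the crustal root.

11400 m

Equating mass per unit area of the two columns: the weight of the topography is balanced by the buoyancy of the root, ρ_c h = (ρ_m − ρ_c) r.
r = h · ρ_c / (ρ_m − ρ_c) = 3070 m × 2670 / (3390 − 2670) = 11400 m.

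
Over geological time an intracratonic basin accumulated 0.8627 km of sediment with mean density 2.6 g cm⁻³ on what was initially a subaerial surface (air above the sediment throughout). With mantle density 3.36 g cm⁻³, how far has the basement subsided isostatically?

Subaerial load: s = t ρ_sed / ρ_m = 0.8627 km × 2.6/3.36 = 0.668 km.

0.668 km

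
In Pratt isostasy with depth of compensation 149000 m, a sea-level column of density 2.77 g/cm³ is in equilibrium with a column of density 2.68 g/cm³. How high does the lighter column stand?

5000 m

ρ_ref D = ρ (D + h) → h = D (ρ_ref − ρ)/ρ.
h = 149000 m × (2.77 − 2.68)/2.68 = 5000 m.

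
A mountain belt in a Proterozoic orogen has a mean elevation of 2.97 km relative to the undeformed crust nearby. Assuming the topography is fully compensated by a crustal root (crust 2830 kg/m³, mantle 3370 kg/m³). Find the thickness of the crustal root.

15.6 km

Equating mass per unit area of the two columns: the weight of the topography is balanced by the buoyancy of the root, ρ_c h = (ρ_m − ρ_c) r.
r = h · ρ_c / (ρ_m − ρ_c) = 2.97 km × 2830 / (3370 − 2830) = 15.6 km.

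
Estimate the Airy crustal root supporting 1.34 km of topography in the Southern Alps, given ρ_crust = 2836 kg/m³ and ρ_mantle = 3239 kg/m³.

By Archimedes' principle applied to the lithosphere: the weight of the topography is balanced by the buoyancy of the root, ρ_c h = (ρ_m − ρ_c) r.
r = h · ρ_c / (ρ_m − ρ_c) = 1.34 km × 2836 / (3239 − 2836) = 9.43 km.

9.43 km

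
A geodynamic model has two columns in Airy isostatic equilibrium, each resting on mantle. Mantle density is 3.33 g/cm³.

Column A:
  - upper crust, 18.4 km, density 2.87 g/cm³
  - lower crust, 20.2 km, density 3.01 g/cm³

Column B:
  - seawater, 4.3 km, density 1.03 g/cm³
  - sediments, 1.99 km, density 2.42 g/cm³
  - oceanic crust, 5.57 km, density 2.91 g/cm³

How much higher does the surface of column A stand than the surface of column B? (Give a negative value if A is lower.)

0.267 km

For any compensation level in the mantle, the mantle terms cancel and isostasy reduces to e = (Σt_A − Σt_B) − (Σ(ρt)_A − Σ(ρt)_B) / ρ_m.
Σt_A = 38.6 km; Σt_B = 11.86 km; Σ(ρt)_A = 113.61; Σ(ρt)_B = 25.4535 (in km·g/cm³).
e = (38.6 − 11.86) − (113.61 − 25.4535) / 3.33 = 0.267 km.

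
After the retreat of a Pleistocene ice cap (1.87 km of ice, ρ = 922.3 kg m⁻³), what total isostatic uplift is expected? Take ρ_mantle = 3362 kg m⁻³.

0.513 km

Removing the load lets mantle flow back in; uplift u satisfies ρ_ice t = ρ_m u.
u = t ρ_ice/ρ_m = 1.87 km × 922.3/3362 = 0.513 km.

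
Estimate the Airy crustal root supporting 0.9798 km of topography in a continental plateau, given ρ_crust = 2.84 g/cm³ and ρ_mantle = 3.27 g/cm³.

Equating mass per unit area of the two columns: the weight of the topography is balanced by the buoyancy of the root, ρ_c h = (ρ_m − ρ_c) r.
r = h · ρ_c / (ρ_m − ρ_c) = 0.9798 km × 2.84 / (3.27 − 2.84) = 6.47 km.

6.47 km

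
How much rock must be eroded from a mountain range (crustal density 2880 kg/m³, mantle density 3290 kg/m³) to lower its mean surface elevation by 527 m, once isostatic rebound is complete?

Net drop Δ = e − u = e − e ρ_c/ρ_m = e (ρ_m − ρ_c)/ρ_m.
e = Δ ρ_m/(ρ_m − ρ_c) = 527 m × 3290/410 = 4230 m.

4230 m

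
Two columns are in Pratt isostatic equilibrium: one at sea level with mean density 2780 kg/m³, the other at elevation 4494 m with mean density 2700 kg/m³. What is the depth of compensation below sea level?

152000 m

ρ_ref D = ρ (D + h) → D (ρ_ref − ρ) = ρ h.
D = ρ h/(ρ_ref − ρ) = 2700 × 4494 m/(2780 − 2700) = 152000 m.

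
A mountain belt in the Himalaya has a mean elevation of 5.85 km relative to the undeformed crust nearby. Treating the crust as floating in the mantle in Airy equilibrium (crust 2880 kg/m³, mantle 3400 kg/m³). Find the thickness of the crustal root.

32.4 km

Balancing pressure at the compensation depth: the weight of the topography is balanced by the buoyancy of the root, ρ_c h = (ρ_m − ρ_c) r.
r = h · ρ_c / (ρ_m − ρ_c) = 5.85 km × 2880 / (3400 − 2880) = 32.4 km.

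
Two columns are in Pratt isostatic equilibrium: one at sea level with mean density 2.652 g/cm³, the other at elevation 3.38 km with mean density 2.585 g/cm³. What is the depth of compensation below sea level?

130 km

ρ_ref D = ρ (D + h) → D (ρ_ref − ρ) = ρ h.
D = ρ h/(ρ_ref − ρ) = 2.585 × 3.38 km/(2.652 − 2.585) = 130 km.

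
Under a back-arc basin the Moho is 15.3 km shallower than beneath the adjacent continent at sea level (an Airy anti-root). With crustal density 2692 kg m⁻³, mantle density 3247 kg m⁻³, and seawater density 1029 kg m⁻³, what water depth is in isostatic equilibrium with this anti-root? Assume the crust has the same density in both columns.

5.11 km

Replacing a thickness d of crust by seawater at the top must be balanced by replacing crust with mantle at the base: d (ρ_c − ρ_w) = a (ρ_m − ρ_c).
d = a (ρ_m − ρ_c)/(ρ_c − ρ_w) = 15.3 km × 555/1663 = 5.11 km.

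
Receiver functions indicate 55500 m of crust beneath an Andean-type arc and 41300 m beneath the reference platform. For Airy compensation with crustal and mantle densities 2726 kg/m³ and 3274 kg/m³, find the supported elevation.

Excess crust Δ = 55500 m − 41300 m = 14200 m, split between elevation h and root r with h + r = Δ.
Airy balance ρ_c h = (ρ_m − ρ_c) r gives r = h ρ_c/(ρ_m − ρ_c), so h (1 + ρ_c/(ρ_m − ρ_c)) = Δ, i.e. h = Δ (ρ_m − ρ_c)/ρ_m.
h = 14200 m × 548/3274 = 2380 m.

2380 m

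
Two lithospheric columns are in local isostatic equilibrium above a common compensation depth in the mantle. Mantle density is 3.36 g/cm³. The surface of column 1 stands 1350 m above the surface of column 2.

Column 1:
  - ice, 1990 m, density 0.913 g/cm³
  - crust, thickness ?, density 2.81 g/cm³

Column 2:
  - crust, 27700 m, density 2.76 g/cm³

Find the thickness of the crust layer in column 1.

29600 m

Take the compensation level at the base of the deeper column (depth z_c below the surface of column 1) and equate Σ ρ_i t_i down to z_c; mantle fills any gap and the z_c terms cancel.
Column 1: 1990×0.913 + x×2.81 + (z_c − 1990 − x)×3.36
Column 2: 1350×0 + 27700×2.76 + (z_c − 1350 − 27700)×3.36
The z_c×3.36 term appears on both sides and cancels. Collect the known terms of each column as K = Σ(ρt)_known − 3.36 × (depth of known layers): K_1 = 1816.87 − 3.36×1990 = −4869.53; K_2 = 76452 − 3.36×(1350 + 27700) = −21156.
Balance: K_1 − x×(3.36 − 2.81) = K_2, so x = (K_1 − K_2)/(3.36 − 2.81) = 16286.5/0.55 = 29600 m.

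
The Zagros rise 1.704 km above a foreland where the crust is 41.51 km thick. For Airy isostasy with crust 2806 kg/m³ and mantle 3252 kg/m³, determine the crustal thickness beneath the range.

53.9 km

Root depth r = h ρ_c / (ρ_m − ρ_c) = 1.704 km × 2806 / 446 = 10.72 km.
Total thickness = T + h + r = 41.51 km + 1.704 km + 10.72 km = 53.9 km.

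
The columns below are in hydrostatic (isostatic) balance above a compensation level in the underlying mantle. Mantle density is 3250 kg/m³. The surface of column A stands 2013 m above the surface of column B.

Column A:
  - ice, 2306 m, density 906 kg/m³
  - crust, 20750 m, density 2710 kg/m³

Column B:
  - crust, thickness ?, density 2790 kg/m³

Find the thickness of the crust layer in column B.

Take the compensation level at the base of the deeper column (depth z_c below the surface of column A) and equate Σ ρ_i t_i down to z_c; mantle fills any gap and the z_c terms cancel.
Column A: 2306×906 + 20750×2710 + (z_c − 23056)×3250
Column B: 2013×0 + x×2790 + (z_c − 2013 − 0 − x)×3250
The z_c×3250 term appears on both sides and cancels. Collect the known terms of each column as K = Σ(ρt)_known − 3250 × (depth of known layers): K_A = 58321736 − 3250×23056 = −16610264; K_B = 0 − 3250×(2013 + 0) = −6542250.
Balance: K_A = K_B − x×(3250 − 2790), so x = (K_B − K_A)/(3250 − 2790) = 10068000/460 = 21900 m.

21900 m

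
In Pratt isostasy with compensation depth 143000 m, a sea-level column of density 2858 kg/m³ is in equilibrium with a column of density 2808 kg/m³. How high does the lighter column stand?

2550 m

ρ_ref D = ρ (D + h) → h = D (ρ_ref − ρ)/ρ.
h = 143000 m × (2858 − 2808)/2808 = 2550 m.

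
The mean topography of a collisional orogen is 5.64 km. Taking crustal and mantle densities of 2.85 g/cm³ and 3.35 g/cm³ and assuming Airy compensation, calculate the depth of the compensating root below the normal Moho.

32.1 km

By Archimedes' principle applied to the lithosphere: the weight of the topography is balanced by the buoyancy of the root, ρ_c h = (ρ_m − ρ_c) r.
r = h · ρ_c / (ρ_m − ρ_c) = 5.64 km × 2.85 / (3.35 − 2.85) = 32.1 km.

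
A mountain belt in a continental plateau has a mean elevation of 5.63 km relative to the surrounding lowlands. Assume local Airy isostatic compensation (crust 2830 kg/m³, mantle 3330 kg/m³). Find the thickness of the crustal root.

31.9 km

Isostatic balance requires: the weight of the topography is balanced by the buoyancy of the root, ρ_c h = (ρ_m − ρ_c) r.
r = h · ρ_c / (ρ_m − ρ_c) = 5.63 km × 2830 / (3330 − 2830) = 31.9 km.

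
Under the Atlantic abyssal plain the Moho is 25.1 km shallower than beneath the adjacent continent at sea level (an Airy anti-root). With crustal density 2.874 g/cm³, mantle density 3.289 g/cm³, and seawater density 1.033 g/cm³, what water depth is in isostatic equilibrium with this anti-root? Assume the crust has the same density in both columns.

5.66 km

Replacing a thickness d of crust by seawater at the top must be balanced by replacing crust with mantle at the base: d (ρ_c − ρ_w) = a (ρ_m − ρ_c).
d = a (ρ_m − ρ_c)/(ρ_c − ρ_w) = 25.1 km × 0.415/1.841 = 5.66 km.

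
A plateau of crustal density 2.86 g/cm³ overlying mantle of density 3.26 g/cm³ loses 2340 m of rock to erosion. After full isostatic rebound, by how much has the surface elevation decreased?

Rebound u = e ρ_c/ρ_m = 2340 m × 2.86/3.26 = 2053 m.
Net surface drop = e − u = 2340 m − 2053 m = e (ρ_m − ρ_c)/ρ_m = 287 m.

287 m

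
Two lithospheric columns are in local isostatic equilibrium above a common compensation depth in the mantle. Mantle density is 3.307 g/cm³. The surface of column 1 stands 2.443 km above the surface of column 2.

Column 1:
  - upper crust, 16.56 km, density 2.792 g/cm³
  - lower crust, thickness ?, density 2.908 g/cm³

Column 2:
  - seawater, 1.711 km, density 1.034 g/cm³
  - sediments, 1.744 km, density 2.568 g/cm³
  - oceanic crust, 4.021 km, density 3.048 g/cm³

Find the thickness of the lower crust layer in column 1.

14.5 km

Take the compensation level at the base of the deeper column (depth z_c below the surface of column 1) and equate Σ ρ_i t_i down to z_c; mantle fills any gap and the z_c terms cancel.
Column 1: 16.56×2.792 + x×2.908 + (z_c − 16.56 − x)×3.307
Column 2: 2.443×0 + 1.711×1.034 + 1.744×2.568 + 4.021×3.048 + (z_c − 2.443 − 7.476)×3.307
The z_c×3.307 term appears on both sides and cancels. Collect the known terms of each column as K = Σ(ρt)_known − 3.307 × (depth of known layers): K_1 = 46.23552 − 3.307×16.56 = −8.5284; K_2 = 18.503774 − 3.307×(2.443 + 7.476) = −14.298359.
Balance: K_1 − x×(3.307 − 2.908) = K_2, so x = (K_1 − K_2)/(3.307 − 2.908) = 5.76996/0.399 = 14.5 km.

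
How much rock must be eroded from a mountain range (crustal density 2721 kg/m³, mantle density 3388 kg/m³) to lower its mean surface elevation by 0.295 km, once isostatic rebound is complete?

1.5 km

Net drop Δ = e − u = e − e ρ_c/ρ_m = e (ρ_m − ρ_c)/ρ_m.
e = Δ ρ_m/(ρ_m − ρ_c) = 0.295 km × 3388/667 = 1.5 km.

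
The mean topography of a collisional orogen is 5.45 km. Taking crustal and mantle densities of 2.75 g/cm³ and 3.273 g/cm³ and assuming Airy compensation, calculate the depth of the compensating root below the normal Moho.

For local isostatic compensation: the weight of the topography is balanced by the buoyancy of the root, ρ_c h = (ρ_m − ρ_c) r.
r = h · ρ_c / (ρ_m − ρ_c) = 5.45 km × 2.75 / (3.273 − 2.75) = 28.7 km.

28.7 km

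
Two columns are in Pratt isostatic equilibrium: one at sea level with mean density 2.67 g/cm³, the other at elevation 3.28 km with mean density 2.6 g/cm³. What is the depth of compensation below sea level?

122 km

ρ_ref D = ρ (D + h) → D (ρ_ref − ρ) = ρ h.
D = ρ h/(ρ_ref − ρ) = 2.6 × 3.28 km/(2.67 − 2.6) = 122 km.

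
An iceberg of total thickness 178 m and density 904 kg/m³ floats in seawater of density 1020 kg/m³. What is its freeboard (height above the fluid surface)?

20.2 m

Floating equilibrium: submerged depth d = t ρ_obj/ρ_fluid = 178 m × 904/1020 = 157.8 m.
Freeboard = t − d = 178 m − 157.8 m = 20.2 m.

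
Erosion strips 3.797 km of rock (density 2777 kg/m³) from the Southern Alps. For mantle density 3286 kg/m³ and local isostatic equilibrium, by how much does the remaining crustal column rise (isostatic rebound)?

Unloading: uplift u = e ρ_c/ρ_m = 3.797 km × 2777/3286 = 3.21 km.

3.21 km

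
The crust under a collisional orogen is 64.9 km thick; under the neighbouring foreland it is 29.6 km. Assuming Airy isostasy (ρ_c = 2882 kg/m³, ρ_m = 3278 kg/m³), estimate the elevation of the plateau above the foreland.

Excess crust Δ = 64.9 km − 29.6 km = 35.3 km, split between elevation h and root r with h + r = Δ.
Airy balance ρ_c h = (ρ_m − ρ_c) r gives r = h ρ_c/(ρ_m − ρ_c), so h (1 + ρ_c/(ρ_m − ρ_c)) = Δ, i.e. h = Δ (ρ_m − ρ_c)/ρ_m.
h = 35.3 km × 396/3278 = 4.26 km.

4.26 km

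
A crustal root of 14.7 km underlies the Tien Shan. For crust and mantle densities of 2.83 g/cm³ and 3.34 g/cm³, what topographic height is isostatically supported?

By Archimedes' principle applied to the lithosphere: ρ_c h = (ρ_m − ρ_c) r.
h = r (ρ_m − ρ_c) / ρ_c = 14.7 km × (3.34 − 2.83) / 2.83 = 2.65 km.

2.65 km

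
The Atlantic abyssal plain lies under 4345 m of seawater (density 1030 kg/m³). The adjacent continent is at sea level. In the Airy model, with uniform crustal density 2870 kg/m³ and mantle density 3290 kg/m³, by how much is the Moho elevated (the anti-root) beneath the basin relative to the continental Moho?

19000 m

For local isostatic compensation: replacing crust with seawater at the top is compensated by replacing crust with mantle at the base: d (ρ_c − ρ_w) = a (ρ_m − ρ_c).
a = d (ρ_c − ρ_w)/(ρ_m − ρ_c) = 4345 m × 1840/420 = 19000 m.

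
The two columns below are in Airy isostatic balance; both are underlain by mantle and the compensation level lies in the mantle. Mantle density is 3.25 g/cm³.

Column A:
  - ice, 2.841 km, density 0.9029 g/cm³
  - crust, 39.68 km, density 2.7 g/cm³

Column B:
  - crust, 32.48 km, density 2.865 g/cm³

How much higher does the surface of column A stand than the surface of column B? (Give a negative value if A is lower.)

4.92 km

For any compensation level in the mantle, the mantle terms cancel and isostasy reduces to e = (Σt_A − Σt_B) − (Σ(ρt)_A − Σ(ρt)_B) / ρ_m.
Σt_A = 42.521 km; Σt_B = 32.48 km; Σ(ρt)_A = 109.701139; Σ(ρt)_B = 93.0552 (in km·g/cm³).
e = (42.521 − 32.48) − (109.701139 − 93.0552) / 3.25 = 4.92 km.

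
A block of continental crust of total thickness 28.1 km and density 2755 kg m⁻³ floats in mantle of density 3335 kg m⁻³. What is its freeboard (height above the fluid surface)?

4.89 km

Floating equilibrium: submerged depth d = t ρ_obj/ρ_fluid = 28.1 km × 2755/3335 = 23.21 km.
Freeboard = t − d = 28.1 km − 23.21 km = 4.89 km.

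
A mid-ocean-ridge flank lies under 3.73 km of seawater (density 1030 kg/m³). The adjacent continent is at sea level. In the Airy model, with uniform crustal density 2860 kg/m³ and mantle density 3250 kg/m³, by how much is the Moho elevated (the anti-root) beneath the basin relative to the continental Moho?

17.5 km

Equating mass per unit area of the two columns: replacing crust with seawater at the top is compensated by replacing crust with mantle at the base: d (ρ_c − ρ_w) = a (ρ_m − ρ_c).
a = d (ρ_c − ρ_w)/(ρ_m − ρ_c) = 3.73 km × 1830/390 = 17.5 km.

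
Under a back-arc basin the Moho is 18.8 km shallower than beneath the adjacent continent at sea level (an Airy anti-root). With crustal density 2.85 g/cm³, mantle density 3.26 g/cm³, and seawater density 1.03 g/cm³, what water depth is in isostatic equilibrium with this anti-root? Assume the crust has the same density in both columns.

Replacing a thickness d of crust by seawater at the top must be balanced by replacing crust with mantle at the base: d (ρ_c − ρ_w) = a (ρ_m − ρ_c).
d = a (ρ_m − ρ_c)/(ρ_c − ρ_w) = 18.8 km × 0.41/1.82 = 4.24 km.

4.24 km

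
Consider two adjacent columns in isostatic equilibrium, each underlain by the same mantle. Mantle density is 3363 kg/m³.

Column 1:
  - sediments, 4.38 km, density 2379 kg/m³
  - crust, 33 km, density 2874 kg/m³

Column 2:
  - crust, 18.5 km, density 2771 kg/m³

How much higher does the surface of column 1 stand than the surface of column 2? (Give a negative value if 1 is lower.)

For any compensation level in the mantle, the mantle terms cancel and isostasy reduces to e = (Σt_1 − Σt_2) − (Σ(ρt)_1 − Σ(ρt)_2) / ρ_m.
Σt_1 = 37.38 km; Σt_2 = 18.5 km; Σ(ρt)_1 = 105262.02; Σ(ρt)_2 = 51263.5 (in km·kg/m³).
e = (37.38 − 18.5) − (105262.02 − 51263.5) / 3363 = 2.82 km.

2.82 km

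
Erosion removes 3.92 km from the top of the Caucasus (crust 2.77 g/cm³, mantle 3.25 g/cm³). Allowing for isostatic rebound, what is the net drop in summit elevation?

0.579 km

Rebound u = e ρ_c/ρ_m = 3.92 km × 2.77/3.25 = 3.341 km.
Net surface drop = e − u = 3.92 km − 3.341 km = e (ρ_m − ρ_c)/ρ_m = 0.579 km.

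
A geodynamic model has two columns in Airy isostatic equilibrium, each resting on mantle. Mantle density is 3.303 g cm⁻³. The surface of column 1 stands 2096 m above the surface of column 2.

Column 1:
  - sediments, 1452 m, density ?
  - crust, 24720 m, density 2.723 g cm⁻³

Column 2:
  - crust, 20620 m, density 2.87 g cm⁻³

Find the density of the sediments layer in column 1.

Take the compensation level at the base of the deeper column (depth z_c below the surface of column 1) and equate Σ ρ_i t_i down to z_c; mantle fills any gap and the z_c terms cancel.
Column 1: 1452×ρ + 24720×2.723 + (z_c − 26172)×3.303
Column 2: 2096×0 + 20620×2.87 + (z_c − 2096 − 20620)×3.303
The z_c×3.303 term appears on both sides and cancels. Collect the known terms of each column as K = Σ(ρt)_known − 3.303 × (depth of known layers): K_1 = 67312.56 − 3.303×26172 = −19133.556; K_2 = 59179.4 − 3.303×(2096 + 20620) = −15851.548.
Balance: K_1 + 1452×ρ = K_2, so ρ = (K_2 − K_1)/1452 = 3282.01/1452 = 2.26 g cm⁻³.

2.26 g cm⁻³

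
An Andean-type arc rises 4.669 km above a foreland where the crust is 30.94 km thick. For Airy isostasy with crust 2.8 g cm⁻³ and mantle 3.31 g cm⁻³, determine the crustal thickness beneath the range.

61.2 km

Root depth r = h ρ_c / (ρ_m − ρ_c) = 4.669 km × 2.8 / 0.51 = 25.63 km.
Total thickness = T + h + r = 30.94 km + 4.669 km + 25.63 km = 61.2 km.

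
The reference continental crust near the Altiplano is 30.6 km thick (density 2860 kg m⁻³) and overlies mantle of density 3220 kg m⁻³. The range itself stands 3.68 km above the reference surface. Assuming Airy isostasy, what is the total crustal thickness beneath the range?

Root depth r = h ρ_c / (ρ_m − ρ_c) = 3.68 km × 2860 / 360 = 29.24 km.
Total thickness = T + h + r = 30.6 km + 3.68 km + 29.24 km = 63.5 km.

63.5 km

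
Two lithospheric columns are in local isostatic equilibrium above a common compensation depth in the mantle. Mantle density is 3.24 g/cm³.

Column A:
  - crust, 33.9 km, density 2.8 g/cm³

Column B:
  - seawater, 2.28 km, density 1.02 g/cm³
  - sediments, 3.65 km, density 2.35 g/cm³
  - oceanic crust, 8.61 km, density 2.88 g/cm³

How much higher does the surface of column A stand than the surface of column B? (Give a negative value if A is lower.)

For any compensation level in the mantle, the mantle terms cancel and isostasy reduces to e = (Σt_A − Σt_B) − (Σ(ρt)_A − Σ(ρt)_B) / ρ_m.
Σt_A = 33.9 km; Σt_B = 14.54 km; Σ(ρt)_A = 94.92; Σ(ρt)_B = 35.6999 (in km·g/cm³).
e = (33.9 − 14.54) − (94.92 − 35.6999) / 3.24 = 1.08 km.

1.08 km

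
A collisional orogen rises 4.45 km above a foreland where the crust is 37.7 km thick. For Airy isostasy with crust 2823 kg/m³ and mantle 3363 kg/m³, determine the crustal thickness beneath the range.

Root depth r = h ρ_c / (ρ_m − ρ_c) = 4.45 km × 2823 / 540 = 23.26 km.
Total thickness = T + h + r = 37.7 km + 4.45 km + 23.26 km = 65.4 km.

65.4 km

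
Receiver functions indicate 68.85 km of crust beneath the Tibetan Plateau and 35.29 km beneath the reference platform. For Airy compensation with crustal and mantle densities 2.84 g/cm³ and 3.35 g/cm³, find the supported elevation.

Excess crust Δ = 68.85 km − 35.29 km = 33.56 km, split between elevation h and root r with h + r = Δ.
Airy balance ρ_c h = (ρ_m − ρ_c) r gives r = h ρ_c/(ρ_m − ρ_c), so h (1 + ρ_c/(ρ_m − ρ_c)) = Δ, i.e. h = Δ (ρ_m − ρ_c)/ρ_m.
h = 33.56 km × 0.51/3.35 = 5.11 km.

5.11 km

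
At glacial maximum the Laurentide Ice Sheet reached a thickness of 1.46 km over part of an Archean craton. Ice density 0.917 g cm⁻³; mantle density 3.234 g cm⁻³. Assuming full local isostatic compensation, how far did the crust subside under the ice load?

Equating mass per unit area of the two columns: the ice load ρ_ice t is balanced by mantle displaced below, ρ_m s.
s = t ρ_ice / ρ_m = 1.46 km × 0.917/3.234 = 0.414 km.

0.414 km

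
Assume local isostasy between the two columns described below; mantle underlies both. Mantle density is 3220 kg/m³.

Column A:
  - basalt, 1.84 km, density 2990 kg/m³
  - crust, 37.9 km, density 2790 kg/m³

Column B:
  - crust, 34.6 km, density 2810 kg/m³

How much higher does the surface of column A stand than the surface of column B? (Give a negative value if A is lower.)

For any compensation level in the mantle, the mantle terms cancel and isostasy reduces to e = (Σt_A − Σt_B) − (Σ(ρt)_A − Σ(ρt)_B) / ρ_m.
Σt_A = 39.74 km; Σt_B = 34.6 km; Σ(ρt)_A = 111242.6; Σ(ρt)_B = 97226 (in km·kg/m³).
e = (39.74 − 34.6) − (111242.6 − 97226) / 3220 = 0.787 km.

0.787 km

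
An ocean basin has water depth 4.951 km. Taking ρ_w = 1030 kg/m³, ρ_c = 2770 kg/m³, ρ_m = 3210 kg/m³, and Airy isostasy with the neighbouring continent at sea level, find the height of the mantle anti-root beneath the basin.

In Airy isostatic equilibrium: replacing crust with seawater at the top is compensated by replacing crust with mantle at the base: d (ρ_c − ρ_w) = a (ρ_m − ρ_c).
a = d (ρ_c − ρ_w)/(ρ_m − ρ_c) = 4.951 km × 1740/440 = 19.6 km.

19.6 km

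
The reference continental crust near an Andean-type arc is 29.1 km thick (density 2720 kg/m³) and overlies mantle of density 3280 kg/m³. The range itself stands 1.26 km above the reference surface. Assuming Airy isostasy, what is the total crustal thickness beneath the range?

Root depth r = h ρ_c / (ρ_m − ρ_c) = 1.26 km × 2720 / 560 = 6.12 km.
Total thickness = T + h + r = 29.1 km + 1.26 km + 6.12 km = 36.5 km.

36.5 km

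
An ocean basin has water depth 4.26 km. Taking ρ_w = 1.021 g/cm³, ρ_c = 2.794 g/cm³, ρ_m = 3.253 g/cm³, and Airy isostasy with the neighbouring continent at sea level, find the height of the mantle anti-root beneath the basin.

16.5 km

For local isostatic compensation: replacing crust with seawater at the top is compensated by replacing crust with mantle at the base: d (ρ_c − ρ_w) = a (ρ_m − ρ_c).
a = d (ρ_c − ρ_w)/(ρ_m − ρ_c) = 4.26 km × 1.773/0.459 = 16.5 km.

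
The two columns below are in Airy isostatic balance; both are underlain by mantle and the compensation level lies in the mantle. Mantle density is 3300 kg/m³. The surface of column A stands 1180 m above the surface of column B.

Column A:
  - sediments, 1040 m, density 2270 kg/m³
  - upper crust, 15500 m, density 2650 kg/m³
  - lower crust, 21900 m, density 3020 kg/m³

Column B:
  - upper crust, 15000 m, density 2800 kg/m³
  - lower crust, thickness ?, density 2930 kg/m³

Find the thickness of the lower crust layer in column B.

Take the compensation level at the base of the deeper column (depth z_c below the surface of column A) and equate Σ ρ_i t_i down to z_c; mantle fills any gap and the z_c terms cancel.
Column A: 1040×2270 + 15500×2650 + 21900×3020 + (z_c − 38440)×3300
Column B: 1180×0 + 15000×2800 + x×2930 + (z_c − 1180 − 15000 − x)×3300
The z_c×3300 term appears on both sides and cancels. Collect the known terms of each column as K = Σ(ρt)_known − 3300 × (depth of known layers): K_A = 109573800 − 3300×38440 = −17278200; K_B = 42000000 − 3300×(1180 + 15000) = −11394000.
Balance: K_A = K_B − x×(3300 − 2930), so x = (K_B − K_A)/(3300 − 2930) = 5884200/370 = 15900 m.

15900 m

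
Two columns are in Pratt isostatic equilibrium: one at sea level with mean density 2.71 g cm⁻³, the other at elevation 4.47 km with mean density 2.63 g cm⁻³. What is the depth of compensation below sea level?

ρ_ref D = ρ (D + h) → D (ρ_ref − ρ) = ρ h.
D = ρ h/(ρ_ref − ρ) = 2.63 × 4.47 km/(2.71 − 2.63) = 147 km.

147 km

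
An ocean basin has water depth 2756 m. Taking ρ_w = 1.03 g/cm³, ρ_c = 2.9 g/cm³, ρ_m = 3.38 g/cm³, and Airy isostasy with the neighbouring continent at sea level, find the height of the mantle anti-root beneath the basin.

10700 m

Isostatic balance requires: replacing crust with seawater at the top is compensated by replacing crust with mantle at the base: d (ρ_c − ρ_w) = a (ρ_m − ρ_c).
a = d (ρ_c − ρ_w)/(ρ_m − ρ_c) = 2756 m × 1.87/0.48 = 10700 m.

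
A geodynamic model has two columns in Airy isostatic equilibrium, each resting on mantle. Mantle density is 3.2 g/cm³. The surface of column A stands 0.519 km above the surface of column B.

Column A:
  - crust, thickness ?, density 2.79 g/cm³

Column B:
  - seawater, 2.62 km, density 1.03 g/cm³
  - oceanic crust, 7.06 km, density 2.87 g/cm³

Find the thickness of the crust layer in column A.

23.6 km

Take the compensation level at the base of the deeper column (depth z_c below the surface of column A) and equate Σ ρ_i t_i down to z_c; mantle fills any gap and the z_c terms cancel.
Column A: x×2.79 + (z_c − 0 − x)×3.2
Column B: 0.519×0 + 2.62×1.03 + 7.06×2.87 + (z_c − 0.519 − 9.68)×3.2
The z_c×3.2 term appears on both sides and cancels. Collect the known terms of each column as K = Σ(ρt)_known − 3.2 × (depth of known layers): K_A = 0 − 3.2×0 = 0; K_B = 22.9608 − 3.2×(0.519 + 9.68) = −9.676.
Balance: K_A − x×(3.2 − 2.79) = K_B, so x = (K_A − K_B)/(3.2 − 2.79) = 9.676/0.41 = 23.6 km.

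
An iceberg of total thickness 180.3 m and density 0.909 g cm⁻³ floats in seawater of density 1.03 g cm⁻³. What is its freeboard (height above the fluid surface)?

21.2 m

Floating equilibrium: submerged depth d = t ρ_obj/ρ_fluid = 180.3 m × 0.909/1.03 = 159.1 m.
Freeboard = t − d = 180.3 m − 159.1 m = 21.2 m.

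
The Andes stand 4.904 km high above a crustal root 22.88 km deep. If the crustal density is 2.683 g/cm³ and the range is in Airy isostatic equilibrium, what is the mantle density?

3.26 g/cm³

Airy balance: ρ_c h = (ρ_m − ρ_c) r → ρ_m = ρ_c (1 + h/r).
ρ_m = 2.683 × (1 + 4.904 km/22.88 km) = 3.26 g/cm³.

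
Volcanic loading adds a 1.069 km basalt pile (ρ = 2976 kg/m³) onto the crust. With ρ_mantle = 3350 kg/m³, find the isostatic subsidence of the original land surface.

0.95 km

Subaerial loading: s = t ρ_load / ρ_m.
s = 1.069 km × 2976/3350 = 0.95 km.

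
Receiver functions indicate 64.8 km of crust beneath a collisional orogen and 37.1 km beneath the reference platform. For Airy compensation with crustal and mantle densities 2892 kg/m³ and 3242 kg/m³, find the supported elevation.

2.99 km

Excess crust Δ = 64.8 km − 37.1 km = 27.7 km, split between elevation h and root r with h + r = Δ.
Airy balance ρ_c h = (ρ_m − ρ_c) r gives r = h ρ_c/(ρ_m − ρ_c), so h (1 + ρ_c/(ρ_m − ρ_c)) = Δ, i.e. h = Δ (ρ_m − ρ_c)/ρ_m.
h = 27.7 km × 350/3242 = 2.99 km.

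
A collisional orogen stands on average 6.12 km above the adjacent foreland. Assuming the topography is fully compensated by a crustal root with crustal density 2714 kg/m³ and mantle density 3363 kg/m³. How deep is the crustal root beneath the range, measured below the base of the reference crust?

For local isostatic compensation: the weight of the topography is balanced by the buoyancy of the root, ρ_c h = (ρ_m − ρ_c) r.
r = h · ρ_c / (ρ_m − ρ_c) = 6.12 km × 2714 / (3363 − 2714) = 25.6 km.

25.6 km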